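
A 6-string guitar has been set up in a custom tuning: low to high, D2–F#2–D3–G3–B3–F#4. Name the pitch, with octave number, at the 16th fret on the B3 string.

D#5

Each fret is one semitone, so B3 + 16 = D#5.
(Equivalently spelled Eb5.)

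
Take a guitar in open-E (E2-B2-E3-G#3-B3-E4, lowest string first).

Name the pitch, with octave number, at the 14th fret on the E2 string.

E2 is MIDI 40. Adding 14 gives 54, which is F#3.
(Equivalently spelled Gb3.)

F#3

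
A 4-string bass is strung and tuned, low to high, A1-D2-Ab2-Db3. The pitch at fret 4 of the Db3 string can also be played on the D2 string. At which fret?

Db3 at fret 4 is Db3 + 4 semitones = F3.
The open D2 string is 11 semitones below the open Db3, so the same pitch on the D2 string lies at fret 4 + 11 = 15.

15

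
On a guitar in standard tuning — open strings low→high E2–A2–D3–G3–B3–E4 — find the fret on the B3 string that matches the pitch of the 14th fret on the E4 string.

19

Fret 14 on E4 is MIDI 64 + 14 = 78 (F#5). On the B3 string (open MIDI 59), that pitch is 78 − 59 = fret 19.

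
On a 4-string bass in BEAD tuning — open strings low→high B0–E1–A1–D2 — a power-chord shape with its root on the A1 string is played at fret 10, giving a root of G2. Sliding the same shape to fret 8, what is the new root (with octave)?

Moving from fret 10 to fret 8 shifts the root by -2 semitones.
G2 down 2 semitones is F2.

F2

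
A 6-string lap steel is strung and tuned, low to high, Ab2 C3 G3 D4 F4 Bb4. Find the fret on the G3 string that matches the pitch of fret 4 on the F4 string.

14

F4 at fret 4 is F4 + 4 semitones = A4.
The open G3 string is 10 semitones below the open F4, so the same pitch on the G3 string lies at fret 4 + 10 = 14.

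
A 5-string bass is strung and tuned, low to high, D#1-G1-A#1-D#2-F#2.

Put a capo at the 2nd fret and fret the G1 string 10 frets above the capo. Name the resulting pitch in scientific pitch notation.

The capo raises the open G1 by 2 semitones to A1; fretting 10 more gives G1 + 2 + 10 = G1 + 12 semitones = G2.

G2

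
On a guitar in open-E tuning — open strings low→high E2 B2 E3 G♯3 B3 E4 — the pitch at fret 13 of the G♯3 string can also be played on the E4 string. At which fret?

Fret 13 on G♯3 is MIDI 56 + 13 = 69 (A4). On the E4 string (open MIDI 64), that pitch is 69 − 64 = fret 5.

5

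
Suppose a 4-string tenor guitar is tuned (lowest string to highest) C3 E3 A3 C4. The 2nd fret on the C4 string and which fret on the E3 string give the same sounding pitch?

10

C4 at fret 2 is C4 + 2 semitones = D4.
The open E3 string is 8 semitones below the open C4, so the same pitch on the E3 string lies at fret 2 + 8 = 10.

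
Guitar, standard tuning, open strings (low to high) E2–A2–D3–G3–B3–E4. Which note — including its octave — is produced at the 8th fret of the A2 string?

A2 is MIDI 45. Adding 8 gives 53, which is F3.

F3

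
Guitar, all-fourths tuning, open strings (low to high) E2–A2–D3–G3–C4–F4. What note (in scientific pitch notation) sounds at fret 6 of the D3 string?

G♯3

The open D3 string plus 6 semitones: D–D#–E–F–F#–G–G#.
No B→C boundary is crossed, so the octave stays at 3.
(Equivalently spelled A♭3.)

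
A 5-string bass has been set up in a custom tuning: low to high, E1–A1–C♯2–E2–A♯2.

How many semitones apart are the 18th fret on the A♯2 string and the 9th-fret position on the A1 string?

22 semitones

A♯2 at fret 18 → E4 (MIDI 64); A1 at fret 9 → F♯2 (MIDI 42).
64 − 42 = 22, so the two pitches are 22 semitones apart, with E4 the higher.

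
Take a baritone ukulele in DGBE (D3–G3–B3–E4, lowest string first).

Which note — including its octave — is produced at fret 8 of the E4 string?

C5

The open E4 string plus 8 semitones: E–F–F#–G–G#–A–A#–B–C.
The walk passes from B into C once, so the octave number goes from 4 to 5.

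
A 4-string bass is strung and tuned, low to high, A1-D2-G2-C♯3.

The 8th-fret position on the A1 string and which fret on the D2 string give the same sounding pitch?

3

Fret 8 on A1 is MIDI 33 + 8 = 41 (F2). On the D2 string (open MIDI 38), that pitch is 41 − 38 = fret 3.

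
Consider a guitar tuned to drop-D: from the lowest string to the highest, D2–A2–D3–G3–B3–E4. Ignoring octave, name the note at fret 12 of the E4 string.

E

E4 is MIDI 64. Adding 12 gives 76; 76 mod 12 = 4, i.e. E.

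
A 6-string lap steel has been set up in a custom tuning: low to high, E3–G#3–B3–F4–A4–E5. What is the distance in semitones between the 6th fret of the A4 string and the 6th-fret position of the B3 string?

10 semitones

A4 at fret 6 → D#5 (MIDI 75); B3 at fret 6 → F4 (MIDI 65).
75 − 65 = 10, so the two pitches are 10 semitones apart, with D#5 the higher.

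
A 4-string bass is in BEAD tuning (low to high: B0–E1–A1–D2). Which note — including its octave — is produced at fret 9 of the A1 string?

F#2

The open A1 string plus 9 semitones: A–A#–B–C–C#–D–D#–E–F–F#.
The walk passes from B into C once, so the octave number goes from 1 to 2.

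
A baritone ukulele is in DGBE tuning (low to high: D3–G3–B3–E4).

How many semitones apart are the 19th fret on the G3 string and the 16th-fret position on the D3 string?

G3 at fret 19 → D5 (MIDI 74); D3 at fret 16 → F♯4 (MIDI 66).
74 − 66 = 8, so the two pitches are 8 semitones apart, with D5 the higher.

8 semitones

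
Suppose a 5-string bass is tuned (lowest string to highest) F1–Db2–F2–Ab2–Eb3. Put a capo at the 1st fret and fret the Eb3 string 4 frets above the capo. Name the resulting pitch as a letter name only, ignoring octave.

The capo raises the open Eb3 by 1 semitone to E3; fretting 4 more gives Eb3 + 1 + 4 = Eb3 + 5 semitones, landing on Ab.

Ab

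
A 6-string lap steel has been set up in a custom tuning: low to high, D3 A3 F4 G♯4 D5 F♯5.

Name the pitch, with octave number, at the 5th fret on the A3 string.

Each fret is one semitone, so A3 + 5 = D4.

D4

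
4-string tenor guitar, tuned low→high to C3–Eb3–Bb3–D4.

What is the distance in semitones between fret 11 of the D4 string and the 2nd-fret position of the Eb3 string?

20 semitones

D4 at fret 11 → Db5 (MIDI 73); Eb3 at fret 2 → F3 (MIDI 53).
73 − 53 = 20, so the two pitches are 20 semitones apart, with Db5 the higher.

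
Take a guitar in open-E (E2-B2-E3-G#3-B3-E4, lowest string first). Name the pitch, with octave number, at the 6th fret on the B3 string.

F4

The open B3 string plus 6 semitones: B–C–C#–D–D#–E–F.
The walk passes from B into C once, so the octave number goes from 3 to 4.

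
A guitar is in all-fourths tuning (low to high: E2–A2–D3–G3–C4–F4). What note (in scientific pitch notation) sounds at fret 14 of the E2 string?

F#3

The open E2 string plus 14 semitones: E–F–F#–G–…–E–F–F#.
The walk passes from B into C once, so the octave number goes from 2 to 3.
(Equivalently spelled Gb3.)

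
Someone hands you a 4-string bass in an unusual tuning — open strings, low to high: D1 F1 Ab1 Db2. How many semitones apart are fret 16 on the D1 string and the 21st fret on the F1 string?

D1 at fret 16 → Gb2 (MIDI 42); F1 at fret 21 → D3 (MIDI 50).
42 − 50 = -8, so the two pitches are 8 semitones apart, with D3 the higher.

8 semitones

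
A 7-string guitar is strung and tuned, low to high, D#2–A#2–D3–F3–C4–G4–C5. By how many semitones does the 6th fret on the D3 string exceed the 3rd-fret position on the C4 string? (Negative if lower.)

D3 at fret 6 → G#3 (MIDI 56); C4 at fret 3 → D#4 (MIDI 63).
56 − 63 = -7, so the two pitches are 7 semitones apart.

-7 semitones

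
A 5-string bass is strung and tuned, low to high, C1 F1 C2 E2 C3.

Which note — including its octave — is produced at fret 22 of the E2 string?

Each fret is one semitone, so E2 + 22 = D4.

D4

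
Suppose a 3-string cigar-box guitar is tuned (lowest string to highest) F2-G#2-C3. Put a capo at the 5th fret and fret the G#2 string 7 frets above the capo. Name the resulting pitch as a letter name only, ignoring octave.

The capo raises the open G#2 by 5 semitones to C#3; fretting 7 more gives G#2 + 5 + 7 = G#2 + 12 semitones, landing on G#.
(Also written Ab.)

G#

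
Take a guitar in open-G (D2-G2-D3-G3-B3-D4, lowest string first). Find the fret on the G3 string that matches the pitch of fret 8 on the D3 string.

3

Fret 8 on D3 is MIDI 50 + 8 = 58 (A♯3). On the G3 string (open MIDI 55), that pitch is 58 − 55 = fret 3.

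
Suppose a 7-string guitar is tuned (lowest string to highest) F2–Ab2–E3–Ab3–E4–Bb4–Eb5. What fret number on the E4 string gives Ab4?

Ab4 is 4 semitones above the open E4 (E–F–Gb–G–Ab), so it sits at fret 4.

4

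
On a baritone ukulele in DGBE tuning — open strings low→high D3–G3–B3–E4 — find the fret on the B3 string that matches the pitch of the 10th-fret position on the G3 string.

6

Fret 10 on G3 is MIDI 55 + 10 = 65 (F4). On the B3 string (open MIDI 59), that pitch is 65 − 59 = fret 6.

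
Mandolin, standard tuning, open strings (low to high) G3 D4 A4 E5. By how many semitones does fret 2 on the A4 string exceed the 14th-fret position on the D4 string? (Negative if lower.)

-5 semitones

A4 at fret 2 → B4 (MIDI 71); D4 at fret 14 → E5 (MIDI 76).
71 − 76 = -5, so the two pitches are 5 semitones apart.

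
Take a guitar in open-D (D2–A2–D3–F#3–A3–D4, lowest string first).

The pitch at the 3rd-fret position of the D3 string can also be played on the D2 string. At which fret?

D3 at fret 3 is D3 + 3 semitones = F3.
The open D2 string is 12 semitones below the open D3, so the same pitch on the D2 string lies at fret 3 + 12 = 15.

15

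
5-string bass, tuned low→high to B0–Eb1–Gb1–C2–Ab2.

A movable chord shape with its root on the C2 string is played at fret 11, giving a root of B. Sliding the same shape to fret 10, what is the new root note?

Bb

Moving from fret 11 to fret 10 shifts the root by -1 semitone.
B down 1 semitone is Bb.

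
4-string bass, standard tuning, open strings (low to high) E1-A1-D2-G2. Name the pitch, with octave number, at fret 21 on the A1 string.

A1 is MIDI 33. Adding 21 gives 54, which is F♯3.
(Equivalently spelled G♭3.)

F♯3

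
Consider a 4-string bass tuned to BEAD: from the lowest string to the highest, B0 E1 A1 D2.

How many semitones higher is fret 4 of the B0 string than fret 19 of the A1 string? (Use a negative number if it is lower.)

B0 at fret 4 → D♯1 (MIDI 27); A1 at fret 19 → E3 (MIDI 52).
27 − 52 = -25, so the two pitches are 25 semitones apart.

-25 semitones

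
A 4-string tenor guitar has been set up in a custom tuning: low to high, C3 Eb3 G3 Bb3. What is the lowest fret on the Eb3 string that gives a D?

From Eb3, count semitones up the chromatic scale until reaching D: Eb–E–F–Gb–…–C–Db–D — 11 steps.

11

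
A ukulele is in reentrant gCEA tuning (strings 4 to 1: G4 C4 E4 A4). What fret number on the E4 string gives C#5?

C#5 is 9 semitones above the open E4 (E–F–F#–G–G#–A–A#–B–C–C#), so it sits at fret 9.

9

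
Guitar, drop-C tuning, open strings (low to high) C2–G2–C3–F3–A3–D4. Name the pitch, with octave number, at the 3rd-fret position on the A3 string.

C4

A3 is MIDI 57. Adding 3 gives 60, which is C4.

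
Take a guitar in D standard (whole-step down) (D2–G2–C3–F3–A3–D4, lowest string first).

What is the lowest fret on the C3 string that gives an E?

4

From C3, count semitones up the chromatic scale until reaching E: C–C#–D–D#–E — 4 steps.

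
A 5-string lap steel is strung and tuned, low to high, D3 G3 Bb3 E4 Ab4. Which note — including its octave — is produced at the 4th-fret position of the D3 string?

Each fret is one semitone, so D3 + 4 = Gb3.

Gb3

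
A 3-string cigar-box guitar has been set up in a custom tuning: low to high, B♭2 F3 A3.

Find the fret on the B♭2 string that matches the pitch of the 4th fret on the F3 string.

Fret 4 on F3 is MIDI 53 + 4 = 57 (A3). On the B♭2 string (open MIDI 46), that pitch is 57 − 46 = fret 11.

11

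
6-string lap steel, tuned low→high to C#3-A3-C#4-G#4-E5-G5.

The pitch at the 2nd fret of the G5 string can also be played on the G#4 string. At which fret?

Fret 2 on G5 is MIDI 79 + 2 = 81 (A5). On the G#4 string (open MIDI 68), that pitch is 81 − 68 = fret 13.

13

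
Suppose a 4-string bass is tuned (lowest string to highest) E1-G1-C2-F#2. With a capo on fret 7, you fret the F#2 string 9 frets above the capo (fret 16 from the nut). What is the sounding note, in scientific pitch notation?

A#3

The capo raises the open F#2 by 7 semitones to C#3; fretting 9 more gives F#2 + 7 + 9 = F#2 + 16 semitones = A#3.
(Also written Bb.)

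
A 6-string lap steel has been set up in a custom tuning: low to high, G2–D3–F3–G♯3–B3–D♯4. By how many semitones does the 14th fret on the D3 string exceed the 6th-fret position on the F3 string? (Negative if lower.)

5 semitones

D3 at fret 14 → E4 (MIDI 64); F3 at fret 6 → B3 (MIDI 59).
64 − 59 = 5, so the two pitches are 5 semitones apart.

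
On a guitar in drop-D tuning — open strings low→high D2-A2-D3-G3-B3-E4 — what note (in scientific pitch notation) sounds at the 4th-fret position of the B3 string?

B3 is MIDI 59. Adding 4 gives 63, which is D♯4.
(Equivalently spelled E♭4.)

D♯4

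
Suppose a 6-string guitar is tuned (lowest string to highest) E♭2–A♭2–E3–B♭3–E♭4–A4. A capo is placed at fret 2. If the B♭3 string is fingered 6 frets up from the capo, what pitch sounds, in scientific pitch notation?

G♭4

The capo raises the open B♭3 by 2 semitones to C4; fretting 6 more gives B♭3 + 2 + 6 = B♭3 + 8 semitones = G♭4.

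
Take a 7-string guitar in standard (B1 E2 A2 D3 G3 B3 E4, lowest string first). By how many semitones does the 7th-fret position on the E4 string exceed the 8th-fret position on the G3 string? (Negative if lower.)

8 semitones

E4 at fret 7 → B4 (MIDI 71); G3 at fret 8 → D#4 (MIDI 63).
71 − 63 = 8, so the two pitches are 8 semitones apart.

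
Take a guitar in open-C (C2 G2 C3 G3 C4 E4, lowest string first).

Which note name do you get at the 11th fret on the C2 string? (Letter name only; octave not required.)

B

The open C2 string plus 11 semitones: C–C#–D–D#–…–A–A#–B.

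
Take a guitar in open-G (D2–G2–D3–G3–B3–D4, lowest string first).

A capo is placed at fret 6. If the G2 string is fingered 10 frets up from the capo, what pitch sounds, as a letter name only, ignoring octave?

The capo raises the open G2 by 6 semitones to C♯3; fretting 10 more gives G2 + 6 + 10 = G2 + 16 semitones, landing on B.

B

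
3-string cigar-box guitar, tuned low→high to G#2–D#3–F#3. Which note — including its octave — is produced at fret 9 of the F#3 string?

Each fret is one semitone, so F#3 + 9 = D#4.

D#4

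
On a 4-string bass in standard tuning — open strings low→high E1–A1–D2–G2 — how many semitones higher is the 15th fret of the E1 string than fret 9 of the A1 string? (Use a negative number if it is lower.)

1 semitone

E1 at fret 15 → G2 (MIDI 43); A1 at fret 9 → F#2 (MIDI 42).
43 − 42 = 1, so the two pitches are 1 semitone apart.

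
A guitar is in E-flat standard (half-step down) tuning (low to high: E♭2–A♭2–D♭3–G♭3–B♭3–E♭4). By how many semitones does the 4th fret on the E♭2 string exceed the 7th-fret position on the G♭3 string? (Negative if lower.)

-18 semitones

E♭2 at fret 4 → G2 (MIDI 43); G♭3 at fret 7 → D♭4 (MIDI 61).
43 − 61 = -18, so the two pitches are 18 semitones apart.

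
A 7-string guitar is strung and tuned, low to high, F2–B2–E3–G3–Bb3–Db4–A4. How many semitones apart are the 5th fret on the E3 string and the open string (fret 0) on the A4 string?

E3 at fret 5 → A3 (MIDI 57); A4 at fret 0 → A4 (MIDI 69).
57 − 69 = -12, so the two pitches are 12 semitones apart, with A4 the higher.

12 semitones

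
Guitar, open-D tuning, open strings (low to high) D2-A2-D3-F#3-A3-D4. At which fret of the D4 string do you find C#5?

C#5 is 11 semitones above the open D4 (D–D#–E–F–…–B–C–C#), so it sits at fret 11.

11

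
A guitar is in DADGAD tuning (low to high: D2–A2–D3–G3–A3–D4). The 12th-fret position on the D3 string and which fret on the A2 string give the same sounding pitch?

17

Fret 12 on D3 is MIDI 50 + 12 = 62 (D4). On the A2 string (open MIDI 45), that pitch is 62 − 45 = fret 17.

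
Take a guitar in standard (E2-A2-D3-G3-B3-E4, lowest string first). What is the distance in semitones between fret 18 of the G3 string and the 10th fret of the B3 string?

G3 at fret 18 → C#5 (MIDI 73); B3 at fret 10 → A4 (MIDI 69).
73 − 69 = 4, so the two pitches are 4 semitones apart, with C#5 the higher.

4 semitones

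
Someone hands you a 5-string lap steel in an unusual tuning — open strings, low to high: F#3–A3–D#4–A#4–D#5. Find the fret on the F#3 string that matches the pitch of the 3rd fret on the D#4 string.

D#4 at fret 3 is D#4 + 3 semitones = F#4.
The open F#3 string is 9 semitones below the open D#4, so the same pitch on the F#3 string lies at fret 3 + 9 = 12.

12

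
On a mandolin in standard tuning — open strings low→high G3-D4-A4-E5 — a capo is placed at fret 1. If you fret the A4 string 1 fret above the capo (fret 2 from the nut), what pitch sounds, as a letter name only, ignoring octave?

B

The capo raises the open A4 by 1 semitone to A♯4; fretting 1 more gives A4 + 1 + 1 = A4 + 2 semitones, landing on B.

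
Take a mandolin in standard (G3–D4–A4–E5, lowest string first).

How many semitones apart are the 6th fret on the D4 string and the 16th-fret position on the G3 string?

3 semitones

D4 at fret 6 → G♯4 (MIDI 68); G3 at fret 16 → B4 (MIDI 71).
68 − 71 = -3, so the two pitches are 3 semitones apart, with B4 the higher.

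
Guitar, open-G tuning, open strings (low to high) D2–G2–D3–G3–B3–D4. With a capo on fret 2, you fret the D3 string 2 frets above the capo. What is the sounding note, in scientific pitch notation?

The capo raises the open D3 by 2 semitones to E3; fretting 2 more gives D3 + 2 + 2 = D3 + 4 semitones = F♯3.

F♯3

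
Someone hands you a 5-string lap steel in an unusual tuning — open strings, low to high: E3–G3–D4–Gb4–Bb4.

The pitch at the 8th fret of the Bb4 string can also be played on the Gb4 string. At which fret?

Fret 8 on Bb4 is MIDI 70 + 8 = 78 (Gb5). On the Gb4 string (open MIDI 66), that pitch is 78 − 66 = fret 12.

12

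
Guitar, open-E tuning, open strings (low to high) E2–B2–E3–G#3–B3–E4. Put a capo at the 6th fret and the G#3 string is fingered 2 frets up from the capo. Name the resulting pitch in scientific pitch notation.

The capo raises the open G#3 by 6 semitones to D4; fretting 2 more gives G#3 + 6 + 2 = G#3 + 8 semitones = E4.

E4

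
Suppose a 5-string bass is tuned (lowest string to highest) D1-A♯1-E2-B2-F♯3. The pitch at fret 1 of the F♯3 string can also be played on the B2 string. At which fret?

Fret 1 on F♯3 is MIDI 54 + 1 = 55 (G3). On the B2 string (open MIDI 47), that pitch is 55 − 47 = fret 8.

8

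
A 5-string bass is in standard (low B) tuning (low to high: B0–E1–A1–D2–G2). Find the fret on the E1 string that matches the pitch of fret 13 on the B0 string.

8

B0 at fret 13 is B0 + 13 semitones = C2.
The open E1 string is 5 semitones above the open B0, so the same pitch on the E1 string lies at fret 13 − 5 = 8.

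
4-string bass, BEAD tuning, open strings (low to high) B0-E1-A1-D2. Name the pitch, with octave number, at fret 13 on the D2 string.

D#3

The open D2 string plus 13 semitones: D–D#–E–F–…–C#–D–D#.
The walk passes from B into C once, so the octave number goes from 2 to 3.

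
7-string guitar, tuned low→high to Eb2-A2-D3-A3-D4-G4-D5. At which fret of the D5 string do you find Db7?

Db7 is 23 semitones above the open D5 (D–Eb–E–F–…–B–C–Db), so it sits at fret 23.

23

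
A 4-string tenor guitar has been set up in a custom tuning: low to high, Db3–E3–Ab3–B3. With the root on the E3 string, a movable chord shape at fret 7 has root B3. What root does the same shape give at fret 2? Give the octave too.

Gb3

Moving from fret 7 to fret 2 shifts the root by -5 semitones.
B3 down 5 semitones is Gb3.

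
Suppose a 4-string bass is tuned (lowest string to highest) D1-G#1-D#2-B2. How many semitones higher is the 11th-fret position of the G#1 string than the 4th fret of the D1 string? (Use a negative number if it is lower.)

13 semitones

G#1 at fret 11 → G2 (MIDI 43); D1 at fret 4 → F#1 (MIDI 30).
43 − 30 = 13, so the two pitches are 13 semitones apart.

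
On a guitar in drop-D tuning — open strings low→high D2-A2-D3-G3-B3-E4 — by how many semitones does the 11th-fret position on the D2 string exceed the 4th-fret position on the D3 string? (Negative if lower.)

D2 at fret 11 → C#3 (MIDI 49); D3 at fret 4 → F#3 (MIDI 54).
49 − 54 = -5, so the two pitches are 5 semitones apart.

-5 semitones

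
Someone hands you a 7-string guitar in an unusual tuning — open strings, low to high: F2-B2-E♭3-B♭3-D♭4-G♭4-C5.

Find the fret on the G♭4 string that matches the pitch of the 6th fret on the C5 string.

Fret 6 on C5 is MIDI 72 + 6 = 78 (G♭5). On the G♭4 string (open MIDI 66), that pitch is 78 − 66 = fret 12.

12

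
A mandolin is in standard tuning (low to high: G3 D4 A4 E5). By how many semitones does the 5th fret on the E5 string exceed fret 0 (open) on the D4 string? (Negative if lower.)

E5 at fret 5 → A5 (MIDI 81); D4 at fret 0 → D4 (MIDI 62).
81 − 62 = 19, so the two pitches are 19 semitones apart.

19 semitones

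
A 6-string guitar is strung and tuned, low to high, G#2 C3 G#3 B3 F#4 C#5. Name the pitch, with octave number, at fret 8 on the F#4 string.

D5

The open F#4 string plus 8 semitones: F#–G–G#–A–A#–B–C–C#–D.
The walk passes from B into C once, so the octave number goes from 4 to 5.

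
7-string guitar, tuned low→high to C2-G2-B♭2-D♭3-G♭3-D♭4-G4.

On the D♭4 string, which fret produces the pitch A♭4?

A♭4 is 7 semitones above the open D♭4 (Db–D–Eb–E–F–Gb–G–Ab), so it sits at fret 7.

7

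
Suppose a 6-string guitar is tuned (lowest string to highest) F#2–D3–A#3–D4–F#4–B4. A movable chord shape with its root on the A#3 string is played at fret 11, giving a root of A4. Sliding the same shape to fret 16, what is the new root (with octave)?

D5

Moving from fret 11 to fret 16 shifts the root by 5 semitones.
A4 up 5 semitones is D5.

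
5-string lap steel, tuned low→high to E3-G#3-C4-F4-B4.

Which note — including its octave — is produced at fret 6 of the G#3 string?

The open G#3 string plus 6 semitones: G#–A–A#–B–C–C#–D.
The walk passes from B into C once, so the octave number goes from 3 to 4.

D4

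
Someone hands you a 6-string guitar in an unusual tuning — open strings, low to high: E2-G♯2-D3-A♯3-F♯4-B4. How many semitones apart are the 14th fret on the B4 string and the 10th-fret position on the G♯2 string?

B4 at fret 14 → C♯6 (MIDI 85); G♯2 at fret 10 → F♯3 (MIDI 54).
85 − 54 = 31, so the two pitches are 31 semitones apart, with C♯6 the higher.

31 semitones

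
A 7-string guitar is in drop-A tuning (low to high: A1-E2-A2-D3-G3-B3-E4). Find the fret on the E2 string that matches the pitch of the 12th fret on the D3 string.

22

D3 at fret 12 is D3 + 12 semitones = D4.
The open E2 string is 10 semitones below the open D3, so the same pitch on the E2 string lies at fret 12 + 10 = 22.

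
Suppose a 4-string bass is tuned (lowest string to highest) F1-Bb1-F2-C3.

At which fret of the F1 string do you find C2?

C2 is 7 semitones above the open F1 (F–Gb–G–Ab–A–Bb–B–C), so it sits at fret 7.

7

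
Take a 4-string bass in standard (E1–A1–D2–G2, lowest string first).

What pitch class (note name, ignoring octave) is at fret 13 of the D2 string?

The open D2 string plus 13 semitones: D–D#–E–F–…–C#–D–D#.
(Equivalently spelled Eb.)

D#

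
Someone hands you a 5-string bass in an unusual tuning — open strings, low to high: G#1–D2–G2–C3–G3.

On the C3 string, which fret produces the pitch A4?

A4 is 21 semitones above the open C3 (C–C#–D–D#–…–G–G#–A), so it sits at fret 21.

21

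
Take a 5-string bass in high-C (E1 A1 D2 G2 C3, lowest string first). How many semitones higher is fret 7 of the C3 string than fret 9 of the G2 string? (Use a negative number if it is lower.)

C3 at fret 7 → G3 (MIDI 55); G2 at fret 9 → E3 (MIDI 52).
55 − 52 = 3, so the two pitches are 3 semitones apart.

3 semitones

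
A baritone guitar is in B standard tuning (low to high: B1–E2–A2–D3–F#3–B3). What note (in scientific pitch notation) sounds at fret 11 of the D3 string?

Each fret is one semitone, so D3 + 11 = C#4.

C#4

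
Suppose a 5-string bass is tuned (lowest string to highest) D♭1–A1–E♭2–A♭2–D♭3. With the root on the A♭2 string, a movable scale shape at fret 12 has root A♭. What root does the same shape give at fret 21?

F

Moving from fret 12 to fret 21 shifts the root by 9 semitones.
A♭ up 9 semitones is F.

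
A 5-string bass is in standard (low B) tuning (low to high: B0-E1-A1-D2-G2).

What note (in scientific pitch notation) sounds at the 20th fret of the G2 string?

Each fret is one semitone, so G2 + 20 = D#4.
(Equivalently spelled Eb4.)

D#4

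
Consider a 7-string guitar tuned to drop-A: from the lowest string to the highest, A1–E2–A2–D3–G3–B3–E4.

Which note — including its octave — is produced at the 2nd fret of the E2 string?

F#2

Each fret is one semitone, so E2 + 2 = F#2.
(Equivalently spelled Gb2.)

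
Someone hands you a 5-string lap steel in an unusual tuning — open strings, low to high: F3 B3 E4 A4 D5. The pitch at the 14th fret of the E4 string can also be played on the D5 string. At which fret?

4

E4 at fret 14 is E4 + 14 semitones = Gb5.
The open D5 string is 10 semitones above the open E4, so the same pitch on the D5 string lies at fret 14 − 10 = 4.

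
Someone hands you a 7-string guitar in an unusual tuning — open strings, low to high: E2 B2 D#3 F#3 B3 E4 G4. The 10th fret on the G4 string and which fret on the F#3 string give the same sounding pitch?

G4 at fret 10 is G4 + 10 semitones = F5.
The open F#3 string is 13 semitones below the open G4, so the same pitch on the F#3 string lies at fret 10 + 13 = 23.

23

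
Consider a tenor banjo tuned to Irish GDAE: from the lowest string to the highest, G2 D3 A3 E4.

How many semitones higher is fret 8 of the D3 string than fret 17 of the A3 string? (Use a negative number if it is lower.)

D3 at fret 8 → A#3 (MIDI 58); A3 at fret 17 → D5 (MIDI 74).
58 − 74 = -16, so the two pitches are 16 semitones apart.

-16 semitones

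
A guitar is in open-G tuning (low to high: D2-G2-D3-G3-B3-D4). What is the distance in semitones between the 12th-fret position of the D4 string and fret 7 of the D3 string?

D4 at fret 12 → D5 (MIDI 74); D3 at fret 7 → A3 (MIDI 57).
74 − 57 = 17, so the two pitches are 17 semitones apart, with D5 the higher.

17 semitones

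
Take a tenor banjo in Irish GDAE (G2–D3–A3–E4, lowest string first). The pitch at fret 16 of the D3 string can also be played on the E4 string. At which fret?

Fret 16 on D3 is MIDI 50 + 16 = 66 (F#4). On the E4 string (open MIDI 64), that pitch is 66 − 64 = fret 2.

2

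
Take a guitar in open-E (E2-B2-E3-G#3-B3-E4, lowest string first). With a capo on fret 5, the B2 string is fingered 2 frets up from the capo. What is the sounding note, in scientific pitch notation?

F#3

The capo raises the open B2 by 5 semitones to E3; fretting 2 more gives B2 + 5 + 2 = B2 + 7 semitones = F#3.
(Also written Gb.)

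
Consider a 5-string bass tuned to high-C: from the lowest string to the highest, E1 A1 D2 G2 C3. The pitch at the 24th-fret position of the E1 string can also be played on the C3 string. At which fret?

E1 at fret 24 is E1 + 24 semitones = E3.
The open C3 string is 20 semitones above the open E1, so the same pitch on the C3 string lies at fret 24 − 20 = 4.

4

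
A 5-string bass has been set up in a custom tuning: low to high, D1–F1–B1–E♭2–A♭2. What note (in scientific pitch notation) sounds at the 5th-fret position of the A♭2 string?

D♭3

A♭2 is MIDI 44. Adding 5 gives 49, which is D♭3.
(Equivalently spelled C♯3.)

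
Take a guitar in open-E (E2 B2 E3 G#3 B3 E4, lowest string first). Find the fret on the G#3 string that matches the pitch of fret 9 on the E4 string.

17

Fret 9 on E4 is MIDI 64 + 9 = 73 (C#5). On the G#3 string (open MIDI 56), that pitch is 73 − 56 = fret 17.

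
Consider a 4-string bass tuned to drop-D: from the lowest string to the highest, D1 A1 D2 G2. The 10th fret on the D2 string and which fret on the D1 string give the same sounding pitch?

22

D2 at fret 10 is D2 + 10 semitones = C3.
The open D1 string is 12 semitones below the open D2, so the same pitch on the D1 string lies at fret 10 + 12 = 22.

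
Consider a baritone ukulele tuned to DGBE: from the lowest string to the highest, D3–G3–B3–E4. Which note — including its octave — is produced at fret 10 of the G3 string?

Each fret is one semitone, so G3 + 10 = F4.

F4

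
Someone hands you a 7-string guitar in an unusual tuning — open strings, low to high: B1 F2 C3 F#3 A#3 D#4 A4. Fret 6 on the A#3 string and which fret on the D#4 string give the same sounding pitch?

1

A#3 at fret 6 is A#3 + 6 semitones = E4.
The open D#4 string is 5 semitones above the open A#3, so the same pitch on the D#4 string lies at fret 6 − 5 = 1.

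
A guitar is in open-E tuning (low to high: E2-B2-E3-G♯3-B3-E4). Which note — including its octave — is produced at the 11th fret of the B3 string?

B3 is MIDI 59. Adding 11 gives 70, which is A♯4.
(Equivalently spelled B♭4.)

A♯4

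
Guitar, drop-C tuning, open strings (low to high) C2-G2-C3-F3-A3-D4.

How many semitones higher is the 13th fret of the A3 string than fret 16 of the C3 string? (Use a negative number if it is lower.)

A3 at fret 13 → A#4 (MIDI 70); C3 at fret 16 → E4 (MIDI 64).
70 − 64 = 6, so the two pitches are 6 semitones apart.

6 semitones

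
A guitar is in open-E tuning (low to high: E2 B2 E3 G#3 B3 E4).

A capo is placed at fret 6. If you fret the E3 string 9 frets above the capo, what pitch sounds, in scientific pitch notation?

G4

The capo raises the open E3 by 6 semitones to A#3; fretting 9 more gives E3 + 6 + 9 = E3 + 15 semitones = G4.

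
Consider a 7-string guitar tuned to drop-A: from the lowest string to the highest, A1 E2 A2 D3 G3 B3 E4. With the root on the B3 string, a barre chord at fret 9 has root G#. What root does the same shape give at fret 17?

E

Moving from fret 9 to fret 17 shifts the root by 8 semitones.
G# up 8 semitones is E.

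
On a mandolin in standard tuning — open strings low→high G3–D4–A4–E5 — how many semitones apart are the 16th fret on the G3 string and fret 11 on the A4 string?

G3 at fret 16 → B4 (MIDI 71); A4 at fret 11 → G#5 (MIDI 80).
71 − 80 = -9, so the two pitches are 9 semitones apart, with G#5 the higher.

9 semitones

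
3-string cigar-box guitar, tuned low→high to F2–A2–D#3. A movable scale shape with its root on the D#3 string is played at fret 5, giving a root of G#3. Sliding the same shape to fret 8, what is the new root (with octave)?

Moving from fret 5 to fret 8 shifts the root by 3 semitones.
G#3 up 3 semitones is B3.

B3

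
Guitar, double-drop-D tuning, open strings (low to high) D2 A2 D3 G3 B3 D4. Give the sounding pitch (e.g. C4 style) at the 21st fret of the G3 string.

G3 is MIDI 55. Adding 21 gives 76, which is E5.

E5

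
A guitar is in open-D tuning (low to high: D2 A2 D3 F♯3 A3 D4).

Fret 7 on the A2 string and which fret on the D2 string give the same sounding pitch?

A2 at fret 7 is A2 + 7 semitones = E3.
The open D2 string is 7 semitones below the open A2, so the same pitch on the D2 string lies at fret 7 + 7 = 14.

14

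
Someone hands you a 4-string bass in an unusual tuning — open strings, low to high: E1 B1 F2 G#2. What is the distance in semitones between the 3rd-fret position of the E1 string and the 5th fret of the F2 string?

E1 at fret 3 → G1 (MIDI 31); F2 at fret 5 → A#2 (MIDI 46).
31 − 46 = -15, so the two pitches are 15 semitones apart, with A#2 the higher.

15 semitones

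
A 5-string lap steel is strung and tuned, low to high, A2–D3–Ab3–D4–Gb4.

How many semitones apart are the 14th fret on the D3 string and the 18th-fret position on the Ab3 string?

D3 at fret 14 → E4 (MIDI 64); Ab3 at fret 18 → D5 (MIDI 74).
64 − 74 = -10, so the two pitches are 10 semitones apart, with D5 the higher.

10 semitones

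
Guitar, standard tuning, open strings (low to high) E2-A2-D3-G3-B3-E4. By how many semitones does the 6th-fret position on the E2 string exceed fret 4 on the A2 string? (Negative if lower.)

-3 semitones

E2 at fret 6 → A#2 (MIDI 46); A2 at fret 4 → C#3 (MIDI 49).
46 − 49 = -3, so the two pitches are 3 semitones apart.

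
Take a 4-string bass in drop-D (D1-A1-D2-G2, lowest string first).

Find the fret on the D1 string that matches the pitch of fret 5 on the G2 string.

22

Fret 5 on G2 is MIDI 43 + 5 = 48 (C3). On the D1 string (open MIDI 26), that pitch is 48 − 26 = fret 22.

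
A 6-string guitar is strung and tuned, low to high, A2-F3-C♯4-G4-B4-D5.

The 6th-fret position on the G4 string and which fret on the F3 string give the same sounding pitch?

Fret 6 on G4 is MIDI 67 + 6 = 73 (C♯5). On the F3 string (open MIDI 53), that pitch is 73 − 53 = fret 20.

20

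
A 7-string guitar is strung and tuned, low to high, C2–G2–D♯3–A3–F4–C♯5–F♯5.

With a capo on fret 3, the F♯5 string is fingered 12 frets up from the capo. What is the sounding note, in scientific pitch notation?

The capo raises the open F♯5 by 3 semitones to A5; fretting 12 more gives F♯5 + 3 + 12 = F♯5 + 15 semitones = A6.

A6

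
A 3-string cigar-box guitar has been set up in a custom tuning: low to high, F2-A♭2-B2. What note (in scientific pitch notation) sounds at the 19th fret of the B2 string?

B2 is MIDI 47. Adding 19 gives 66, which is G♭4.

G♭4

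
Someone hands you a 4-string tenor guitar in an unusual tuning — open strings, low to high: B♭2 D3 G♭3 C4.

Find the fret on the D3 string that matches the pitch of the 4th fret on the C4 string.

C4 at fret 4 is C4 + 4 semitones = E4.
The open D3 string is 10 semitones below the open C4, so the same pitch on the D3 string lies at fret 4 + 10 = 14.

14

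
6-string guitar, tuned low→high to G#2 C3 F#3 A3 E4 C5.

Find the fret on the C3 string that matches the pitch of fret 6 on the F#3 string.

F#3 at fret 6 is F#3 + 6 semitones = C4.
The open C3 string is 6 semitones below the open F#3, so the same pitch on the C3 string lies at fret 6 + 6 = 12.

12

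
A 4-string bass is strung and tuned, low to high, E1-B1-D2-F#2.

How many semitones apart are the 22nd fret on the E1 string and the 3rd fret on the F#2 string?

5 semitones

E1 at fret 22 → D3 (MIDI 50); F#2 at fret 3 → A2 (MIDI 45).
50 − 45 = 5, so the two pitches are 5 semitones apart, with D3 the higher.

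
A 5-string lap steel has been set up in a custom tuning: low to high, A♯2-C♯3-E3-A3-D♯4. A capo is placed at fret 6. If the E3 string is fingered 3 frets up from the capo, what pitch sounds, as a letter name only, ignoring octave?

The capo raises the open E3 by 6 semitones to A♯3; fretting 3 more gives E3 + 6 + 3 = E3 + 9 semitones, landing on C♯.
(Also written D♭.)

C♯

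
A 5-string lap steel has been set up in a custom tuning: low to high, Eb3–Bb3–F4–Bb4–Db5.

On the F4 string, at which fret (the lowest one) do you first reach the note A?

From F4, count semitones up the chromatic scale until reaching A: F–Gb–G–Ab–A — 4 steps.

4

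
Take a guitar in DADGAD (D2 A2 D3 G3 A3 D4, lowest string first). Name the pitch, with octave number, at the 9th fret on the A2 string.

The open A2 string plus 9 semitones: A–A#–B–C–C#–D–D#–E–F–F#.
The walk passes from B into C once, so the octave number goes from 2 to 3.
(Equivalently spelled Gb3.)

F#3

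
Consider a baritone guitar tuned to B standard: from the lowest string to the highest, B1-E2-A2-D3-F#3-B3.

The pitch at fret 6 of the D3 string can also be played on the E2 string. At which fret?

D3 at fret 6 is D3 + 6 semitones = G#3.
The open E2 string is 10 semitones below the open D3, so the same pitch on the E2 string lies at fret 6 + 10 = 16.

16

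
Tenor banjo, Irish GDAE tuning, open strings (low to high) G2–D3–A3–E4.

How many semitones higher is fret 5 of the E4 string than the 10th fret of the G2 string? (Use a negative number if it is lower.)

16 semitones

E4 at fret 5 → A4 (MIDI 69); G2 at fret 10 → F3 (MIDI 53).
69 − 53 = 16, so the two pitches are 16 semitones apart.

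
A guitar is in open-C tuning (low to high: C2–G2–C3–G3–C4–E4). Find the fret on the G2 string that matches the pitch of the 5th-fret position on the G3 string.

17

G3 at fret 5 is G3 + 5 semitones = C4.
The open G2 string is 12 semitones below the open G3, so the same pitch on the G2 string lies at fret 5 + 12 = 17.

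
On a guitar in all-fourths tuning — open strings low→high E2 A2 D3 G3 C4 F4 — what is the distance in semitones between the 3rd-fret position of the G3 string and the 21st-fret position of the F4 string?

28 semitones

G3 at fret 3 → A#3 (MIDI 58); F4 at fret 21 → D6 (MIDI 86).
58 − 86 = -28, so the two pitches are 28 semitones apart, with D6 the higher.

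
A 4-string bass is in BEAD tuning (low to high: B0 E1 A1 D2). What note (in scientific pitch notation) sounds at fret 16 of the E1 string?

E1 is MIDI 28. Adding 16 gives 44, which is G#2.
(Equivalently spelled Ab2.)

G#2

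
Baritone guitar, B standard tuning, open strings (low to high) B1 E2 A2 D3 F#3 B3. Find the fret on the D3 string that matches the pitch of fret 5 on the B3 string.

14

Fret 5 on B3 is MIDI 59 + 5 = 64 (E4). On the D3 string (open MIDI 50), that pitch is 64 − 50 = fret 14.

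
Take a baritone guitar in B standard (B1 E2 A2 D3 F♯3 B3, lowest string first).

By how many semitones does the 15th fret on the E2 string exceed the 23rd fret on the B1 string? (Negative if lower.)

-3 semitones

E2 at fret 15 → G3 (MIDI 55); B1 at fret 23 → A♯3 (MIDI 58).
55 − 58 = -3, so the two pitches are 3 semitones apart.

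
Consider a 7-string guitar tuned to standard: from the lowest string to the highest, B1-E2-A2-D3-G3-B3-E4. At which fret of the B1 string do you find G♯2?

9

G♯2 is 9 semitones above the open B1 (B–C–C#–D–D#–E–F–F#–G–G#), so it sits at fret 9.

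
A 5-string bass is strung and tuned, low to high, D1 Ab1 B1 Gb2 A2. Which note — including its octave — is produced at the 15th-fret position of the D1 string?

F2

D1 is MIDI 26. Adding 15 gives 41, which is F2.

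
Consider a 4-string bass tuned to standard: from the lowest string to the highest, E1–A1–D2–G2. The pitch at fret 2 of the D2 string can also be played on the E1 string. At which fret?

Fret 2 on D2 is MIDI 38 + 2 = 40 (E2). On the E1 string (open MIDI 28), that pitch is 40 − 28 = fret 12.

12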